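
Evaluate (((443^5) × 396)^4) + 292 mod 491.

367

(443)^5 ≡ 482 (mod 491)
482 × 396 = 190872 ≡ 364 (mod 491)
(364)^4 ≡ 75 (mod 491)
75 + 292 = 367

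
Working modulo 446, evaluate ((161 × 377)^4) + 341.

161 × 377 = 60697 ≡ 41 (mod 446)
(41)^4 ≡ 351 (mod 446)
351 + 341 = 692 ≡ 246 (mod 446)

246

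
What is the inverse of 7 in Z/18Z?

Apply the Euclidean algorithm and back-substitute:
18 = 2×7 + 4
7 = 1×4 + 3
4 = 1×3 + 1
3 = 3×1 + 0
gcd(7, 18) = 1, so the inverse exists.
Back-substitute for 1:
1 = 1×4 − 1×3
  = −1×7 + 2×4
  = 2×18 − 5×7
So 7⁻¹ ≡ −5 ≡ 13 (mod 18).

13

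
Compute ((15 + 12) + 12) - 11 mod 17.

15 + 12 = 27 ≡ 10 (mod 17)
10 + 12 = 22 ≡ 5 (mod 17)
5 - 11 = -6 ≡ 11 (mod 17)

11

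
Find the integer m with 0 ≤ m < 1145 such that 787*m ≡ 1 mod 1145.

758

1145 = 1*787 + 358
787 = 2*358 + 71
358 = 5*71 + 3
71 = 23*3 + 2
3 = 1*2 + 1
2 = 2*1 + 0
gcd(787, 1145) = 1, so the inverse exists.
Bézout: 1 = 266*1145 − 387*787.
So 787⁻¹ ≡ −387 ≡ 758 (mod 1145).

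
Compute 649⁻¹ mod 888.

Run the extended Euclidean algorithm:
888 = 1·649 + 239
649 = 2·239 + 171
239 = 1·171 + 68
171 = 2·68 + 35
68 = 1·35 + 33
35 = 1·33 + 2
33 = 16·2 + 1
2 = 2·1 + 0
gcd(649, 888) = 1, so the inverse exists.
Bézout: 1 = 315·888 − 431·649.
So 649⁻¹ ≡ −431 ≡ 457 (mod 888).

457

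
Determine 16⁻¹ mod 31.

31 = 1·16 + 15
16 = 1·15 + 1
15 = 15·1 + 0
gcd(16, 31) = 1, so the inverse exists.
Back-substitute for 1:
1 = 1·16 − 1·15
  = −1·31 + 2·16
So 16⁻¹ ≡ 2 (mod 31).

2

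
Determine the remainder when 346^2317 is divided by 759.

Compute successive squares:
2317 in binary is 100100001101, i.e. 2317 = 2048 + 256 + 8 + 4 + 1.
346^1 ≡ 346 (mod 759)
346^2 ≡ 346^2 = 119716 ≡ 553 (mod 759)
346^4 ≡ 553^2 = 305809 ≡ 691 (mod 759)
346^8 ≡ 691^2 = 477481 ≡ 70 (mod 759)
346^16 ≡ 70^2 = 4900 ≡ 346 (mod 759)
346^32 ≡ 346^2 = 119716 ≡ 553 (mod 759)
346^64 ≡ 553^2 = 305809 ≡ 691 (mod 759)
346^128 ≡ 691^2 = 477481 ≡ 70 (mod 759)
346^256 ≡ 70^2 = 4900 ≡ 346 (mod 759)
346^512 ≡ 346^2 = 119716 ≡ 553 (mod 759)
346^1024 ≡ 553^2 = 305809 ≡ 691 (mod 759)
346^2048 ≡ 691^2 = 477481 ≡ 70 (mod 759)
346^2317 = 346^2048 * 346^256 * 346^8 * 346^4 * 346^1 ≡ 70 * 346 * 70 * 691 * 346 (mod 759).
Accumulate the product:
70 * 346 = 24220 ≡ 691
691 * 70 = 48370 ≡ 553
553 * 691 = 382123 ≡ 346
346 * 346 = 119716 ≡ 553

553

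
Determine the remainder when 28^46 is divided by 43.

By square-and-multiply:
46 in binary is 101110, i.e. 46 = 32 + 8 + 4 + 2.
28^1 ≡ 28 (mod 43)
28^2 ≡ 28^2 = 784 ≡ 10 (mod 43)
28^4 ≡ 10^2 = 100 ≡ 14 (mod 43)
28^8 ≡ 14^2 = 196 ≡ 24 (mod 43)
28^16 ≡ 24^2 = 576 ≡ 17 (mod 43)
28^32 ≡ 17^2 = 289 ≡ 31 (mod 43)
28^46 = 28^32 × 28^8 × 28^4 × 28^2 ≡ 31 × 24 × 14 × 10 (mod 43).
Accumulate the product:
31 × 24 = 744 ≡ 13
13 × 14 = 182 ≡ 10
10 × 10 = 100 ≡ 14

14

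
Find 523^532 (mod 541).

522

By square-and-multiply:
532 in binary is 1000010100, i.e. 532 = 512 + 16 + 4.
523^1 ≡ 523 (mod 541)
523^2 ≡ 523^2 = 273529 ≡ 324 (mod 541)
523^4 ≡ 324^2 = 104976 ≡ 22 (mod 541)
523^8 ≡ 22^2 = 484 (mod 541)
523^16 ≡ 484^2 = 234256 ≡ 3 (mod 541)
523^32 ≡ 3^2 = 9 (mod 541)
523^64 ≡ 9^2 = 81 (mod 541)
523^128 ≡ 81^2 = 6561 ≡ 69 (mod 541)
523^256 ≡ 69^2 = 4761 ≡ 433 (mod 541)
523^512 ≡ 433^2 = 187489 ≡ 303 (mod 541)
523^532 = 523^512 · 523^16 · 523^4 ≡ 303 · 3 · 22 (mod 541).
Accumulate the product:
303 · 3 = 909 ≡ 368
368 · 22 = 8096 ≡ 522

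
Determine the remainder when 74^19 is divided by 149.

52

Using repeated squaring:
19 in binary is 10011, i.e. 19 = 16 + 2 + 1.
74^1 ≡ 74 (mod 149)
74^2 ≡ 74^2 = 5476 ≡ 112 (mod 149)
74^4 ≡ 112^2 = 12544 ≡ 28 (mod 149)
74^8 ≡ 28^2 = 784 ≡ 39 (mod 149)
74^16 ≡ 39^2 = 1521 ≡ 31 (mod 149)
74^19 = 74^16 · 74^2 · 74^1 ≡ 31 · 112 · 74 (mod 149).
Accumulate the product:
31 · 112 = 3472 ≡ 45
45 · 74 = 3330 ≡ 52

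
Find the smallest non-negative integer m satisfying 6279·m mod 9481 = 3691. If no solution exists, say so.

8103

gcd(6279, 9481) = 1, so a unique solution mod 9481 exists.
6279⁻¹ ≡ 986 (mod 9481).
m ≡ 986·3691 ≡ 8103 (mod 9481).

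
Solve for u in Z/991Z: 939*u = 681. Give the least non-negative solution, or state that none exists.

gcd(939, 991) = 1, so a unique solution mod 991 exists.
939⁻¹ ≡ 667 (mod 991).
u ≡ 667*681 ≡ 349 (mod 991).

349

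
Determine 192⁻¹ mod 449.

297

449 = 2×192 + 65
192 = 2×65 + 62
65 = 1×62 + 3
62 = 20×3 + 2
3 = 1×2 + 1
2 = 2×1 + 0
gcd(192, 449) = 1, so the inverse exists.
Back-substitute for 1:
1 = 1×3 − 1×2
  = −1×62 + 21×3
  = 21×65 − 22×62
  = −22×192 + 65×65
  = 65×449 − 152×192
So 192⁻¹ ≡ −152 ≡ 297 (mod 449).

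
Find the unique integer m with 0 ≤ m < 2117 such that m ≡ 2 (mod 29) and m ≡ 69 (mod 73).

29⁻¹ mod 73: 29×68 ≡ 1 (mod 73), so 29⁻¹ ≡ 68.
m = 2 + 29×((69 − 2)×68 mod 73) = 2 + 29×30 = 872.
Check: 872 mod 29 = 2, 872 mod 73 = 69. ✓

872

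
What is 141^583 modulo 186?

3

By square-and-multiply:
141^1 ≡ 141 (mod 186)
141^2 ≡ 141^2 = 19881 ≡ 165 (mod 186)
141^4 ≡ 165^2 = 27225 ≡ 69 (mod 186)
141^8 ≡ 69^2 = 4761 ≡ 111 (mod 186)
141^16 ≡ 111^2 = 12321 ≡ 45 (mod 186)
141^32 ≡ 45^2 = 2025 ≡ 165 (mod 186)
141^64 ≡ 165^2 = 27225 ≡ 69 (mod 186)
141^128 ≡ 69^2 = 4761 ≡ 111 (mod 186)
141^256 ≡ 111^2 = 12321 ≡ 45 (mod 186)
141^512 ≡ 45^2 = 2025 ≡ 165 (mod 186)
141^583 = 141^512 × 141^64 × 141^4 × 141^2 × 141^1 ≡ 165 × 69 × 69 × 165 × 141 (mod 186).
Accumulate the product:
165 × 69 = 11385 ≡ 39
39 × 69 = 2691 ≡ 87
87 × 165 = 14355 ≡ 33
33 × 141 = 4653 ≡ 3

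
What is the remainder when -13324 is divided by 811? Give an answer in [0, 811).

-13324 = -17·811 + 463, so -13324 ≡ 463 (mod 811).

463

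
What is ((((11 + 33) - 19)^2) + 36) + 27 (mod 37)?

11 + 33 = 44 ≡ 7 (mod 37)
7 - 19 = -12 ≡ 25 (mod 37)
(25)^2 ≡ 33 (mod 37)
33 + 36 = 69 ≡ 32 (mod 37)
32 + 27 = 59 ≡ 22 (mod 37)

22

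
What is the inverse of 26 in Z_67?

By the extended Euclidean algorithm:
67 = 2·26 + 15
26 = 1·15 + 11
15 = 1·11 + 4
11 = 2·4 + 3
4 = 1·3 + 1
3 = 3·1 + 0
gcd(26, 67) = 1, so the inverse exists.
Bézout: 1 = 7·67 − 18·26.
So 26⁻¹ ≡ −18 ≡ 49 (mod 67).

49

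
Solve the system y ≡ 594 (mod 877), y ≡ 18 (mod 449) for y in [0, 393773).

877⁻¹ mod 449: 877*171 ≡ 1 (mod 449), so 877⁻¹ ≡ 171.
y = 594 + 877*((18 − 594)*171 mod 449) = 594 + 877*284 = 249662.
Check: 249662 mod 877 = 594, 249662 mod 449 = 18. ✓

249662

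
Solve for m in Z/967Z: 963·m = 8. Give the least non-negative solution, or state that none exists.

965

gcd(963, 967) = 1, so a unique solution mod 967 exists.
963⁻¹ ≡ 725 (mod 967).
m ≡ 725·8 ≡ 965 (mod 967).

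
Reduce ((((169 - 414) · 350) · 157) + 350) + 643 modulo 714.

713

169 - 414 = -245 ≡ 469 (mod 714)
469 · 350 = 164150 ≡ 644 (mod 714)
644 · 157 = 101108 ≡ 434 (mod 714)
434 + 350 = 784 ≡ 70 (mod 714)
70 + 643 = 713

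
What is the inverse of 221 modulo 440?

By the extended Euclidean algorithm:
440 = 1·221 + 219
221 = 1·219 + 2
219 = 109·2 + 1
2 = 2·1 + 0
gcd(221, 440) = 1, so the inverse exists.
Back-substitute for 1:
1 = 1·219 − 109·2
  = −109·221 + 110·219
  = 110·440 − 219·221
So 221⁻¹ ≡ −219 ≡ 221 (mod 440).

221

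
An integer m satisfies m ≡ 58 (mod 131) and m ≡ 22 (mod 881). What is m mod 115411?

131⁻¹ mod 881: 131*612 ≡ 1 (mod 881), so 131⁻¹ ≡ 612.
m = 58 + 131*((22 − 58)*612 mod 881) = 58 + 131*874 = 114552.
Check: 114552 mod 131 = 58, 114552 mod 881 = 22. ✓

114552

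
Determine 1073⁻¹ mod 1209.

1209 = 1*1073 + 136
1073 = 7*136 + 121
136 = 1*121 + 15
121 = 8*15 + 1
15 = 15*1 + 0
gcd(1073, 1209) = 1, so the inverse exists.
Bézout: 1 = −71*1209 + 80*1073.
So 1073⁻¹ ≡ 80 (mod 1209).

80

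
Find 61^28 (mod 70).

51

By square-and-multiply:
28 in binary is 11100, i.e. 28 = 16 + 8 + 4.
61^1 ≡ 61 (mod 70)
61^2 ≡ 61^2 = 3721 ≡ 11 (mod 70)
61^4 ≡ 11^2 = 121 ≡ 51 (mod 70)
61^8 ≡ 51^2 = 2601 ≡ 11 (mod 70)
61^16 ≡ 11^2 = 121 ≡ 51 (mod 70)
61^28 = 61^16 · 61^8 · 61^4 ≡ 51 · 11 · 51 (mod 70).
Accumulate the product:
51 · 11 = 561 ≡ 1
1 · 51 = 51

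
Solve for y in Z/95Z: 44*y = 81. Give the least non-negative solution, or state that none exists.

gcd(44, 95) = 1, so a unique solution mod 95 exists.
44⁻¹ ≡ 54 (mod 95).
y ≡ 54*81 ≡ 4 (mod 95).

4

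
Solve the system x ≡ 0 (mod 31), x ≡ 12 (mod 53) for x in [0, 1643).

1178

31⁻¹ mod 53: 31×12 ≡ 1 (mod 53), so 31⁻¹ ≡ 12.
x = 0 + 31×((12 − 0)×12 mod 53) = 0 + 31×38 = 1178.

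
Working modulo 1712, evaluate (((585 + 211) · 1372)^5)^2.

585 + 211 = 796
796 · 1372 = 1092112 ≡ 1568 (mod 1712)
(1568)^5 ≡ 496 (mod 1712)
(496)^2 ≡ 1200 (mod 1712)

1200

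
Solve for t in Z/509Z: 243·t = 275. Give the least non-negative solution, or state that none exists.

gcd(243, 509) = 1, so a unique solution mod 509 exists.
243⁻¹ ≡ 354 (mod 509).
t ≡ 354·275 ≡ 131 (mod 509).

131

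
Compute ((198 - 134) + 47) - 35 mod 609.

198 - 134 = 64
64 + 47 = 111
111 - 35 = 76

76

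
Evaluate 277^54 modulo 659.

310

Using repeated squaring:
54 in binary is 110110, i.e. 54 = 32 + 16 + 4 + 2.
277^1 ≡ 277 (mod 659)
277^2 ≡ 277^2 = 76729 ≡ 285 (mod 659)
277^4 ≡ 285^2 = 81225 ≡ 168 (mod 659)
277^8 ≡ 168^2 = 28224 ≡ 546 (mod 659)
277^16 ≡ 546^2 = 298116 ≡ 248 (mod 659)
277^32 ≡ 248^2 = 61504 ≡ 217 (mod 659)
277^54 = 277^32 * 277^16 * 277^4 * 277^2 ≡ 217 * 248 * 168 * 285 (mod 659).
Accumulate the product:
217 * 248 = 53816 ≡ 437
437 * 168 = 73416 ≡ 267
267 * 285 = 76095 ≡ 310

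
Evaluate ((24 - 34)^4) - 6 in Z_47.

24 - 34 = -10 ≡ 37 (mod 47)
(37)^4 ≡ 36 (mod 47)
36 - 6 = 30

30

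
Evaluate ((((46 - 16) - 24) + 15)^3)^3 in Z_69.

46 - 16 = 30
30 - 24 = 6
6 + 15 = 21
(21)^3 ≡ 15 (mod 69)
(15)^3 ≡ 63 (mod 69)

63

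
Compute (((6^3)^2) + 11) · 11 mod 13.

(6)^3 ≡ 8 (mod 13)
(8)^2 ≡ 12 (mod 13)
12 + 11 = 23 ≡ 10 (mod 13)
10 · 11 = 110 ≡ 6 (mod 13)

6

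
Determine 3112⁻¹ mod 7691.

6438

Apply the Euclidean algorithm and back-substitute:
7691 = 2·3112 + 1467
3112 = 2·1467 + 178
1467 = 8·178 + 43
178 = 4·43 + 6
43 = 7·6 + 1
6 = 6·1 + 0
gcd(3112, 7691) = 1, so the inverse exists.
Back-substitute for 1:
1 = 1·43 − 7·6
  = −7·178 + 29·43
  = 29·1467 − 239·178
  = −239·3112 + 507·1467
  = 507·7691 − 1253·3112
So 3112⁻¹ ≡ −1253 ≡ 6438 (mod 7691).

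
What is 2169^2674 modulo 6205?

2871

By square-and-multiply:
2169^1 ≡ 2169 (mod 6205)
2169^2 ≡ 2169^2 = 4704561 ≡ 1171 (mod 6205)
2169^4 ≡ 1171^2 = 1371241 ≡ 6141 (mod 6205)
2169^8 ≡ 6141^2 = 37711881 ≡ 4096 (mod 6205)
2169^16 ≡ 4096^2 = 16777216 ≡ 5101 (mod 6205)
2169^32 ≡ 5101^2 = 26020201 ≡ 2636 (mod 6205)
2169^64 ≡ 2636^2 = 6948496 ≡ 5101 (mod 6205)
2169^128 ≡ 5101^2 = 26020201 ≡ 2636 (mod 6205)
2169^256 ≡ 2636^2 = 6948496 ≡ 5101 (mod 6205)
2169^512 ≡ 5101^2 = 26020201 ≡ 2636 (mod 6205)
2169^1024 ≡ 2636^2 = 6948496 ≡ 5101 (mod 6205)
2169^2048 ≡ 5101^2 = 26020201 ≡ 2636 (mod 6205)
2169^2674 = 2169^2048 * 2169^512 * 2169^64 * 2169^32 * 2169^16 * 2169^2 ≡ 2636 * 2636 * 5101 * 2636 * 5101 * 1171 (mod 6205).
Accumulate the product:
2636 * 2636 = 6948496 ≡ 5101
5101 * 5101 = 26020201 ≡ 2636
2636 * 2636 = 6948496 ≡ 5101
5101 * 5101 = 26020201 ≡ 2636
2636 * 1171 = 3086756 ≡ 2871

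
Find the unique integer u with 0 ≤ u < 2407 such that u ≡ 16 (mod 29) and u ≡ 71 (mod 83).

1814

29⁻¹ mod 83: 29×63 ≡ 1 (mod 83), so 29⁻¹ ≡ 63.
u = 16 + 29×((71 − 16)×63 mod 83) = 16 + 29×62 = 1814.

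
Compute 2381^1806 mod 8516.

1806 in binary is 11100001110, i.e. 1806 = 1024 + 512 + 256 + 8 + 4 + 2.
2381^1 ≡ 2381 (mod 8516)
2381^2 ≡ 2381^2 = 5669161 ≡ 6021 (mod 8516)
2381^4 ≡ 6021^2 = 36252441 ≡ 8345 (mod 8516)
2381^8 ≡ 8345^2 = 69639025 ≡ 3693 (mod 8516)
2381^16 ≡ 3693^2 = 13638249 ≡ 4133 (mod 8516)
2381^32 ≡ 4133^2 = 17081689 ≡ 7109 (mod 8516)
2381^64 ≡ 7109^2 = 50537881 ≡ 3937 (mod 8516)
2381^128 ≡ 3937^2 = 15499969 ≡ 849 (mod 8516)
2381^256 ≡ 849^2 = 720801 ≡ 5457 (mod 8516)
2381^512 ≡ 5457^2 = 29778849 ≡ 6913 (mod 8516)
2381^1024 ≡ 6913^2 = 47789569 ≡ 6293 (mod 8516)
2381^1806 = 2381^1024 * 2381^512 * 2381^256 * 2381^8 * 2381^4 * 2381^2 ≡ 6293 * 6913 * 5457 * 3693 * 8345 * 6021 (mod 8516).
Accumulate the product:
6293 * 6913 = 43503509 ≡ 3781
3781 * 5457 = 20632917 ≡ 7165
7165 * 3693 = 26460345 ≡ 1133
1133 * 8345 = 9454885 ≡ 2125
2125 * 6021 = 12794625 ≡ 3593

3593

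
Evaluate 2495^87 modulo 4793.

3552

87 in binary is 1010111, i.e. 87 = 64 + 16 + 4 + 2 + 1.
2495^1 ≡ 2495 (mod 4793)
2495^2 ≡ 2495^2 = 6225025 ≡ 3711 (mod 4793)
2495^4 ≡ 3711^2 = 13771521 ≡ 1232 (mod 4793)
2495^8 ≡ 1232^2 = 1517824 ≡ 3236 (mod 4793)
2495^16 ≡ 3236^2 = 10471696 ≡ 3784 (mod 4793)
2495^32 ≡ 3784^2 = 14318656 ≡ 1965 (mod 4793)
2495^64 ≡ 1965^2 = 3861225 ≡ 2860 (mod 4793)
2495^87 = 2495^64 * 2495^16 * 2495^4 * 2495^2 * 2495^1 ≡ 2860 * 3784 * 1232 * 3711 * 2495 (mod 4793).
Accumulate the product:
2860 * 3784 = 10822240 ≡ 4439
4439 * 1232 = 5468848 ≡ 35
35 * 3711 = 129885 ≡ 474
474 * 2495 = 1182630 ≡ 3552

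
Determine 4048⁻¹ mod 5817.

3091

5817 = 1×4048 + 1769
4048 = 2×1769 + 510
1769 = 3×510 + 239
510 = 2×239 + 32
239 = 7×32 + 15
32 = 2×15 + 2
15 = 7×2 + 1
2 = 2×1 + 0
gcd(4048, 5817) = 1, so the inverse exists.
Bézout: 1 = 1897×5817 − 2726×4048.
So 4048⁻¹ ≡ −2726 ≡ 3091 (mod 5817).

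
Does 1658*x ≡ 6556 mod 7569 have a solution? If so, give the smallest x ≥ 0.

7436

gcd(1658, 7569) = 1, so a unique solution mod 7569 exists.
1658⁻¹ ≡ 5081 (mod 7569).
x ≡ 5081*6556 ≡ 7436 (mod 7569).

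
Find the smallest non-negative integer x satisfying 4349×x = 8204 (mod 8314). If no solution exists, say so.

gcd(4349, 8314) = 1, so a unique solution mod 8314 exists.
4349⁻¹ ≡ 931 (mod 8314).
x ≡ 931×8204 ≡ 5672 (mod 8314).

5672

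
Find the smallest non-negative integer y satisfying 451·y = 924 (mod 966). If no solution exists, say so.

756

gcd(451, 966) = 1, so a unique solution mod 966 exists.
451⁻¹ ≡ 649 (mod 966).
y ≡ 649·924 ≡ 756 (mod 966).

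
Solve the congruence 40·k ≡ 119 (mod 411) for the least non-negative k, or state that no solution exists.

116

gcd(40, 411) = 1, so a unique solution mod 411 exists.
40⁻¹ ≡ 298 (mod 411).
k ≡ 298·119 ≡ 116 (mod 411).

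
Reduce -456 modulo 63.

48

-456 = -8·63 + 48, so -456 ≡ 48 (mod 63).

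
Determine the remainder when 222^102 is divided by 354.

330

Compute successive squares:
222^1 ≡ 222 (mod 354)
222^2 ≡ 222^2 = 49284 ≡ 78 (mod 354)
222^4 ≡ 78^2 = 6084 ≡ 66 (mod 354)
222^8 ≡ 66^2 = 4356 ≡ 108 (mod 354)
222^16 ≡ 108^2 = 11664 ≡ 336 (mod 354)
222^32 ≡ 336^2 = 112896 ≡ 324 (mod 354)
222^64 ≡ 324^2 = 104976 ≡ 192 (mod 354)
222^102 = 222^64 * 222^32 * 222^4 * 222^2 ≡ 192 * 324 * 66 * 78 (mod 354).
Accumulate the product:
192 * 324 = 62208 ≡ 258
258 * 66 = 17028 ≡ 36
36 * 78 = 2808 ≡ 330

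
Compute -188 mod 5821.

5633

-188 = -1×5821 + 5633, so -188 ≡ 5633 (mod 5821).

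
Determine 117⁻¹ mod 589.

146

By the extended Euclidean algorithm:
589 = 5·117 + 4
117 = 29·4 + 1
4 = 4·1 + 0
gcd(117, 589) = 1, so the inverse exists.
Back-substitute for 1:
1 = 1·117 − 29·4
  = −29·589 + 146·117
So 117⁻¹ ≡ 146 (mod 589).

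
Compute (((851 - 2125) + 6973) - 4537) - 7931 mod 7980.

851 - 2125 = -1274 ≡ 6706 (mod 7980)
6706 + 6973 = 13679 ≡ 5699 (mod 7980)
5699 - 4537 = 1162
1162 - 7931 = -6769 ≡ 1211 (mod 7980)

1211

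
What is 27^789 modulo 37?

36

Compute successive squares:
27^1 ≡ 27 (mod 37)
27^2 ≡ 27^2 = 729 ≡ 26 (mod 37)
27^4 ≡ 26^2 = 676 ≡ 10 (mod 37)
27^8 ≡ 10^2 = 100 ≡ 26 (mod 37)
27^16 ≡ 26^2 = 676 ≡ 10 (mod 37)
27^32 ≡ 10^2 = 100 ≡ 26 (mod 37)
27^64 ≡ 26^2 = 676 ≡ 10 (mod 37)
27^128 ≡ 10^2 = 100 ≡ 26 (mod 37)
27^256 ≡ 26^2 = 676 ≡ 10 (mod 37)
27^512 ≡ 10^2 = 100 ≡ 26 (mod 37)
27^789 = 27^512 · 27^256 · 27^16 · 27^4 · 27^1 ≡ 26 · 10 · 10 · 10 · 27 (mod 37).
Accumulate the product:
26 · 10 = 260 ≡ 1
1 · 10 = 10
10 · 10 = 100 ≡ 26
26 · 27 = 702 ≡ 36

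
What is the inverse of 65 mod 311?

67

Apply the Euclidean algorithm and back-substitute:
311 = 4×65 + 51
65 = 1×51 + 14
51 = 3×14 + 9
14 = 1×9 + 5
9 = 1×5 + 4
5 = 1×4 + 1
4 = 4×1 + 0
gcd(65, 311) = 1, so the inverse exists.
Bézout: 1 = −14×311 + 67×65.
So 65⁻¹ ≡ 67 (mod 311).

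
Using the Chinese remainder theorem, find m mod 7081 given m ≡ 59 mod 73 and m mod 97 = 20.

2833

73⁻¹ mod 97: 73·4 ≡ 1 (mod 97), so 73⁻¹ ≡ 4.
m = 59 + 73·((20 − 59)·4 mod 97) = 59 + 73·38 = 2833.
Check: 2833 mod 73 = 59, 2833 mod 97 = 20. ✓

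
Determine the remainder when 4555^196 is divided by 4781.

2214

196 in binary is 11000100, i.e. 196 = 128 + 64 + 4.
4555^1 ≡ 4555 (mod 4781)
4555^2 ≡ 4555^2 = 20748025 ≡ 3266 (mod 4781)
4555^4 ≡ 3266^2 = 10666756 ≡ 345 (mod 4781)
4555^8 ≡ 345^2 = 119025 ≡ 4281 (mod 4781)
4555^16 ≡ 4281^2 = 18326961 ≡ 1388 (mod 4781)
4555^32 ≡ 1388^2 = 1926544 ≡ 4582 (mod 4781)
4555^64 ≡ 4582^2 = 20994724 ≡ 1353 (mod 4781)
4555^128 ≡ 1353^2 = 1830609 ≡ 4267 (mod 4781)
4555^196 = 4555^128 × 4555^64 × 4555^4 ≡ 4267 × 1353 × 345 (mod 4781).
Accumulate the product:
4267 × 1353 = 5773251 ≡ 2584
2584 × 345 = 891480 ≡ 2214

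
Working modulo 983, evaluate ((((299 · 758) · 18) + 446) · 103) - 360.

299 · 758 = 226642 ≡ 552 (mod 983)
552 · 18 = 9936 ≡ 106 (mod 983)
106 + 446 = 552
552 · 103 = 56856 ≡ 825 (mod 983)
825 - 360 = 465

465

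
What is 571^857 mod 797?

857 in binary is 1101011001, i.e. 857 = 512 + 256 + 64 + 16 + 8 + 1.
571^1 ≡ 571 (mod 797)
571^2 ≡ 571^2 = 326041 ≡ 68 (mod 797)
571^4 ≡ 68^2 = 4624 ≡ 639 (mod 797)
571^8 ≡ 639^2 = 408321 ≡ 257 (mod 797)
571^16 ≡ 257^2 = 66049 ≡ 695 (mod 797)
571^32 ≡ 695^2 = 483025 ≡ 43 (mod 797)
571^64 ≡ 43^2 = 1849 ≡ 255 (mod 797)
571^128 ≡ 255^2 = 65025 ≡ 468 (mod 797)
571^256 ≡ 468^2 = 219024 ≡ 646 (mod 797)
571^512 ≡ 646^2 = 417316 ≡ 485 (mod 797)
571^857 = 571^512 * 571^256 * 571^64 * 571^16 * 571^8 * 571^1 ≡ 485 * 646 * 255 * 695 * 257 * 571 (mod 797).
Accumulate the product:
485 * 646 = 313310 ≡ 89
89 * 255 = 22695 ≡ 379
379 * 695 = 263405 ≡ 395
395 * 257 = 101515 ≡ 296
296 * 571 = 169016 ≡ 52

52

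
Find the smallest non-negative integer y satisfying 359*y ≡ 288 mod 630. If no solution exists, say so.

gcd(359, 630) = 1, so a unique solution mod 630 exists.
359⁻¹ ≡ 179 (mod 630).
y ≡ 179*288 ≡ 522 (mod 630).

522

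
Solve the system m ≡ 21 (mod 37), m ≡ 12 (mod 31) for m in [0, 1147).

37⁻¹ mod 31: 37·26 ≡ 1 (mod 31), so 37⁻¹ ≡ 26.
m = 21 + 37·((12 − 21)·26 mod 31) = 21 + 37·14 = 539.

539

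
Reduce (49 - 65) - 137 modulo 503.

49 - 65 = -16 ≡ 487 (mod 503)
487 - 137 = 350

350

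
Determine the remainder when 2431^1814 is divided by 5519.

1510

Using repeated squaring:
1814 in binary is 11100010110, i.e. 1814 = 1024 + 512 + 256 + 16 + 4 + 2.
2431^1 ≡ 2431 (mod 5519)
2431^2 ≡ 2431^2 = 5909761 ≡ 4431 (mod 5519)
2431^4 ≡ 4431^2 = 19633761 ≡ 2678 (mod 5519)
2431^8 ≡ 2678^2 = 7171684 ≡ 2503 (mod 5519)
2431^16 ≡ 2503^2 = 6265009 ≡ 944 (mod 5519)
2431^32 ≡ 944^2 = 891136 ≡ 2577 (mod 5519)
2431^64 ≡ 2577^2 = 6640929 ≡ 1572 (mod 5519)
2431^128 ≡ 1572^2 = 2471184 ≡ 4191 (mod 5519)
2431^256 ≡ 4191^2 = 17564481 ≡ 3023 (mod 5519)
2431^512 ≡ 3023^2 = 9138529 ≡ 4584 (mod 5519)
2431^1024 ≡ 4584^2 = 21013056 ≡ 2223 (mod 5519)
2431^1814 = 2431^1024 * 2431^512 * 2431^256 * 2431^16 * 2431^4 * 2431^2 ≡ 2223 * 4584 * 3023 * 944 * 2678 * 4431 (mod 5519).
Accumulate the product:
2223 * 4584 = 10190232 ≡ 2158
2158 * 3023 = 6523634 ≡ 176
176 * 944 = 166144 ≡ 574
574 * 2678 = 1537172 ≡ 2890
2890 * 4431 = 12805590 ≡ 1510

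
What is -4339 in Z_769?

-4339 = -6·769 + 275, so -4339 ≡ 275 (mod 769).

275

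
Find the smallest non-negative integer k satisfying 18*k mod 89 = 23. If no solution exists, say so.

26

gcd(18, 89) = 1, so a unique solution mod 89 exists.
18⁻¹ ≡ 5 (mod 89).
k ≡ 5*23 ≡ 26 (mod 89).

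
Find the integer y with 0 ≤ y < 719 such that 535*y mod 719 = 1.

719 = 1×535 + 184
535 = 2×184 + 167
184 = 1×167 + 17
167 = 9×17 + 14
17 = 1×14 + 3
14 = 4×3 + 2
3 = 1×2 + 1
2 = 2×1 + 0
gcd(535, 719) = 1, so the inverse exists.
Back-substitute for 1:
1 = 1×3 − 1×2
  = −1×14 + 5×3
  = 5×17 − 6×14
  = −6×167 + 59×17
  = 59×184 − 65×167
  = −65×535 + 189×184
  = 189×719 − 254×535
So 535⁻¹ ≡ −254 ≡ 465 (mod 719).

465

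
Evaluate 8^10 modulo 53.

37

10 in binary is 1010, i.e. 10 = 8 + 2.
8^1 ≡ 8 (mod 53)
8^2 ≡ 8^2 = 64 ≡ 11 (mod 53)
8^4 ≡ 11^2 = 121 ≡ 15 (mod 53)
8^8 ≡ 15^2 = 225 ≡ 13 (mod 53)
8^10 = 8^8 * 8^2 ≡ 13 * 11 (mod 53).
13 * 11 = 143 ≡ 37 (mod 53).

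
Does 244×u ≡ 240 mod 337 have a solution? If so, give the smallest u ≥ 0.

117

gcd(244, 337) = 1, so a unique solution mod 337 exists.
244⁻¹ ≡ 308 (mod 337).
u ≡ 308×240 ≡ 117 (mod 337).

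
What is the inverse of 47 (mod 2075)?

2075 = 44*47 + 7
47 = 6*7 + 5
7 = 1*5 + 2
5 = 2*2 + 1
2 = 2*1 + 0
gcd(47, 2075) = 1, so the inverse exists.
Back-substitute for 1:
1 = 1*5 − 2*2
  = −2*7 + 3*5
  = 3*47 − 20*7
  = −20*2075 + 883*47
So 47⁻¹ ≡ 883 (mod 2075).

883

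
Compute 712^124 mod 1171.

664

124 in binary is 1111100, i.e. 124 = 64 + 32 + 16 + 8 + 4.
712^1 ≡ 712 (mod 1171)
712^2 ≡ 712^2 = 506944 ≡ 1072 (mod 1171)
712^4 ≡ 1072^2 = 1149184 ≡ 433 (mod 1171)
712^8 ≡ 433^2 = 187489 ≡ 129 (mod 1171)
712^16 ≡ 129^2 = 16641 ≡ 247 (mod 1171)
712^32 ≡ 247^2 = 61009 ≡ 117 (mod 1171)
712^64 ≡ 117^2 = 13689 ≡ 808 (mod 1171)
712^124 = 712^64 × 712^32 × 712^16 × 712^8 × 712^4 ≡ 808 × 117 × 247 × 129 × 433 (mod 1171).
Accumulate the product:
808 × 117 = 94536 ≡ 856
856 × 247 = 211432 ≡ 652
652 × 129 = 84108 ≡ 967
967 × 433 = 418711 ≡ 664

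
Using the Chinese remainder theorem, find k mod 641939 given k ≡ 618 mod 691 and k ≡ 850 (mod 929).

691⁻¹ mod 929: 691*121 ≡ 1 (mod 929), so 691⁻¹ ≡ 121.
k = 618 + 691*((850 − 618)*121 mod 929) = 618 + 691*202 = 140200.

140200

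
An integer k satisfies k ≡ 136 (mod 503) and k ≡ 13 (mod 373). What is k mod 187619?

503⁻¹ mod 373: 503*66 ≡ 1 (mod 373), so 503⁻¹ ≡ 66.
k = 136 + 503*((13 − 136)*66 mod 373) = 136 + 503*88 = 44400.
Check: 44400 mod 503 = 136, 44400 mod 373 = 13. ✓

44400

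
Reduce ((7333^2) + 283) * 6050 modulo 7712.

(7333)^2 ≡ 4825 (mod 7712)
4825 + 283 = 5108
5108 * 6050 = 30903400 ≡ 1416 (mod 7712)

1416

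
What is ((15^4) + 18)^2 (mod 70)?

(15)^4 ≡ 15 (mod 70)
15 + 18 = 33
(33)^2 ≡ 39 (mod 70)

39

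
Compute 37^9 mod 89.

9 in binary is 1001, i.e. 9 = 8 + 1.
37^1 ≡ 37 (mod 89)
37^2 ≡ 37^2 = 1369 ≡ 34 (mod 89)
37^4 ≡ 34^2 = 1156 ≡ 88 (mod 89)
37^8 ≡ 88^2 = 7744 ≡ 1 (mod 89)
37^9 = 37^8 × 37^1 ≡ 1 × 37 (mod 89).
1 × 37 = 37 ≡ 37 (mod 89).

37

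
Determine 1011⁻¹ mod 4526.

Apply the Euclidean algorithm and back-substitute:
4526 = 4·1011 + 482
1011 = 2·482 + 47
482 = 10·47 + 12
47 = 3·12 + 11
12 = 1·11 + 1
11 = 11·1 + 0
gcd(1011, 4526) = 1, so the inverse exists.
Bézout: 1 = 86·4526 − 385·1011.
So 1011⁻¹ ≡ −385 ≡ 4141 (mod 4526).

4141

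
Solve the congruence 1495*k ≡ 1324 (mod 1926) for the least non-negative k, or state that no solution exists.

gcd(1495, 1926) = 1, so a unique solution mod 1926 exists.
1495⁻¹ ≡ 1783 (mod 1926).
k ≡ 1783*1324 ≡ 1342 (mod 1926).

1342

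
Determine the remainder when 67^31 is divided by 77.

67

Compute successive squares:
31 in binary is 11111, i.e. 31 = 16 + 8 + 4 + 2 + 1.
67^1 ≡ 67 (mod 77)
67^2 ≡ 67^2 = 4489 ≡ 23 (mod 77)
67^4 ≡ 23^2 = 529 ≡ 67 (mod 77)
67^8 ≡ 67^2 = 4489 ≡ 23 (mod 77)
67^16 ≡ 23^2 = 529 ≡ 67 (mod 77)
67^31 = 67^16 × 67^8 × 67^4 × 67^2 × 67^1 ≡ 67 × 23 × 67 × 23 × 67 (mod 77).
Accumulate the product:
67 × 23 = 1541 ≡ 1
1 × 67 = 67
67 × 23 = 1541 ≡ 1
1 × 67 = 67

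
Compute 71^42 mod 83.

Using repeated squaring:
42 in binary is 101010, i.e. 42 = 32 + 8 + 2.
71^1 ≡ 71 (mod 83)
71^2 ≡ 71^2 = 5041 ≡ 61 (mod 83)
71^4 ≡ 61^2 = 3721 ≡ 69 (mod 83)
71^8 ≡ 69^2 = 4761 ≡ 30 (mod 83)
71^16 ≡ 30^2 = 900 ≡ 70 (mod 83)
71^32 ≡ 70^2 = 4900 ≡ 3 (mod 83)
71^42 = 71^32 · 71^8 · 71^2 ≡ 3 · 30 · 61 (mod 83).
Accumulate the product:
3 · 30 = 90 ≡ 7
7 · 61 = 427 ≡ 12

12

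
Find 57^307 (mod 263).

307 in binary is 100110011, i.e. 307 = 256 + 32 + 16 + 2 + 1.
57^1 ≡ 57 (mod 263)
57^2 ≡ 57^2 = 3249 ≡ 93 (mod 263)
57^4 ≡ 93^2 = 8649 ≡ 233 (mod 263)
57^8 ≡ 233^2 = 54289 ≡ 111 (mod 263)
57^16 ≡ 111^2 = 12321 ≡ 223 (mod 263)
57^32 ≡ 223^2 = 49729 ≡ 22 (mod 263)
57^64 ≡ 22^2 = 484 ≡ 221 (mod 263)
57^128 ≡ 221^2 = 48841 ≡ 186 (mod 263)
57^256 ≡ 186^2 = 34596 ≡ 143 (mod 263)
57^307 = 57^256 * 57^32 * 57^16 * 57^2 * 57^1 ≡ 143 * 22 * 223 * 93 * 57 (mod 263).
Accumulate the product:
143 * 22 = 3146 ≡ 253
253 * 223 = 56419 ≡ 137
137 * 93 = 12741 ≡ 117
117 * 57 = 6669 ≡ 94

94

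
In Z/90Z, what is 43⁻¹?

67

90 = 2·43 + 4
43 = 10·4 + 3
4 = 1·3 + 1
3 = 3·1 + 0
gcd(43, 90) = 1, so the inverse exists.
Back-substitute for 1:
1 = 1·4 − 1·3
  = −1·43 + 11·4
  = 11·90 − 23·43
So 43⁻¹ ≡ −23 ≡ 67 (mod 90).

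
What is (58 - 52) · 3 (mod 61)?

18

58 - 52 = 6
6 · 3 = 18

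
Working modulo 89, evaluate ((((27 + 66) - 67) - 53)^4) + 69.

27 + 66 = 93 ≡ 4 (mod 89)
4 - 67 = -63 ≡ 26 (mod 89)
26 - 53 = -27 ≡ 62 (mod 89)
(62)^4 ≡ 22 (mod 89)
22 + 69 = 91 ≡ 2 (mod 89)

2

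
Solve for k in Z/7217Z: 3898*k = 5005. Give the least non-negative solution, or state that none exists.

gcd(3898, 7217) = 1, so a unique solution mod 7217 exists.
3898⁻¹ ≡ 5634 (mod 7217).
k ≡ 5634*5005 ≡ 1351 (mod 7217).

1351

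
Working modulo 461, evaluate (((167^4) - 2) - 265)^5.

298

(167)^4 ≡ 348 (mod 461)
348 - 2 = 346
346 - 265 = 81
(81)^5 ≡ 298 (mod 461)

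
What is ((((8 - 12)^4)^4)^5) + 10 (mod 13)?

8 - 12 = -4 ≡ 9 (mod 13)
(9)^4 ≡ 9 (mod 13)
(9)^4 ≡ 9 (mod 13)
(9)^5 ≡ 3 (mod 13)
3 + 10 = 13 ≡ 0 (mod 13)

0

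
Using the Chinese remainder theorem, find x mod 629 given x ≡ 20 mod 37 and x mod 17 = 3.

37⁻¹ mod 17: 37·6 ≡ 1 (mod 17), so 37⁻¹ ≡ 6.
x = 20 + 37·((3 − 20)·6 mod 17) = 20 + 37·0 = 20.
Check: 20 mod 37 = 20, 20 mod 17 = 3. ✓

20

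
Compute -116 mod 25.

-116 = -5·25 + 9, so -116 ≡ 9 (mod 25).

9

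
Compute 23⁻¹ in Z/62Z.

27

62 = 2·23 + 16
23 = 1·16 + 7
16 = 2·7 + 2
7 = 3·2 + 1
2 = 2·1 + 0
gcd(23, 62) = 1, so the inverse exists.
Back-substitute for 1:
1 = 1·7 − 3·2
  = −3·16 + 7·7
  = 7·23 − 10·16
  = −10·62 + 27·23
So 23⁻¹ ≡ 27 (mod 62).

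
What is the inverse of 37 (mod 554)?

By the extended Euclidean algorithm:
554 = 14·37 + 36
37 = 1·36 + 1
36 = 36·1 + 0
gcd(37, 554) = 1, so the inverse exists.
Bézout: 1 = −1·554 + 15·37.
So 37⁻¹ ≡ 15 (mod 554).

15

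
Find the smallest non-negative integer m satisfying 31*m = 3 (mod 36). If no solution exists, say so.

21

gcd(31, 36) = 1, so a unique solution mod 36 exists.
31⁻¹ ≡ 7 (mod 36).
m ≡ 7*3 ≡ 21 (mod 36).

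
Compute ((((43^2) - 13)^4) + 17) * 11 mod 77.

(43)^2 ≡ 1 (mod 77)
1 - 13 = -12 ≡ 65 (mod 77)
(65)^4 ≡ 23 (mod 77)
23 + 17 = 40
40 * 11 = 440 ≡ 55 (mod 77)

55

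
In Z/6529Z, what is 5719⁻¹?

4264

6529 = 1*5719 + 810
5719 = 7*810 + 49
810 = 16*49 + 26
49 = 1*26 + 23
26 = 1*23 + 3
23 = 7*3 + 2
3 = 1*2 + 1
2 = 2*1 + 0
gcd(5719, 6529) = 1, so the inverse exists.
Back-substitute for 1:
1 = 1*3 − 1*2
  = −1*23 + 8*3
  = 8*26 − 9*23
  = −9*49 + 17*26
  = 17*810 − 281*49
  = −281*5719 + 1984*810
  = 1984*6529 − 2265*5719
So 5719⁻¹ ≡ −2265 ≡ 4264 (mod 6529).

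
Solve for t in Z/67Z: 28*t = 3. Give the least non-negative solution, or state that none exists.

36

gcd(28, 67) = 1, so a unique solution mod 67 exists.
28⁻¹ ≡ 12 (mod 67).
t ≡ 12*3 ≡ 36 (mod 67).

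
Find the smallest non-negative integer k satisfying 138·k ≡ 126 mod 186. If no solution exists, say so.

gcd(138, 186) = 6, and 6 | 126, so solutions exist.
Divide through by 6: 23·k ≡ 21 mod 31.
23⁻¹ ≡ 27 (mod 31).
k ≡ 27·21 ≡ 9 (mod 31).
The smallest non-negative solution is k = 9.

9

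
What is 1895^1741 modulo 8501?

7160

Compute successive squares:
1741 in binary is 11011001101, i.e. 1741 = 1024 + 512 + 128 + 64 + 8 + 4 + 1.
1895^1 ≡ 1895 (mod 8501)
1895^2 ≡ 1895^2 = 3591025 ≡ 3603 (mod 8501)
1895^4 ≡ 3603^2 = 12981609 ≡ 582 (mod 8501)
1895^8 ≡ 582^2 = 338724 ≡ 7185 (mod 8501)
1895^16 ≡ 7185^2 = 51624225 ≡ 6153 (mod 8501)
1895^32 ≡ 6153^2 = 37859409 ≡ 4456 (mod 8501)
1895^64 ≡ 4456^2 = 19855936 ≡ 6101 (mod 8501)
1895^128 ≡ 6101^2 = 37222201 ≡ 4823 (mod 8501)
1895^256 ≡ 4823^2 = 23261329 ≡ 2593 (mod 8501)
1895^512 ≡ 2593^2 = 6723649 ≡ 7859 (mod 8501)
1895^1024 ≡ 7859^2 = 61763881 ≡ 4116 (mod 8501)
1895^1741 = 1895^1024 · 1895^512 · 1895^128 · 1895^64 · 1895^8 · 1895^4 · 1895^1 ≡ 4116 · 7859 · 4823 · 6101 · 7185 · 582 · 1895 (mod 8501).
Accumulate the product:
4116 · 7859 = 32347644 ≡ 1339
1339 · 4823 = 6457997 ≡ 5738
5738 · 6101 = 35007538 ≡ 420
420 · 7185 = 3017700 ≡ 8346
8346 · 582 = 4857372 ≡ 3301
3301 · 1895 = 6255395 ≡ 7160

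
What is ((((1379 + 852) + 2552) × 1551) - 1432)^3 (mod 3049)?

1379 + 852 = 2231
2231 + 2552 = 4783 ≡ 1734 (mod 3049)
1734 × 1551 = 2689434 ≡ 216 (mod 3049)
216 - 1432 = -1216 ≡ 1833 (mod 3049)
(1833)^3 ≡ 1437 (mod 3049)

1437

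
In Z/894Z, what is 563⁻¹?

Run the extended Euclidean algorithm:
894 = 1×563 + 331
563 = 1×331 + 232
331 = 1×232 + 99
232 = 2×99 + 34
99 = 2×34 + 31
34 = 1×31 + 3
31 = 10×3 + 1
3 = 3×1 + 0
gcd(563, 894) = 1, so the inverse exists.
Bézout: 1 = 182×894 − 289×563.
So 563⁻¹ ≡ −289 ≡ 605 (mod 894).

605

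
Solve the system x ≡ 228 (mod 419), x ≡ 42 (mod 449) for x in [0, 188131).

40452

419⁻¹ mod 449: 419*434 ≡ 1 (mod 449), so 419⁻¹ ≡ 434.
x = 228 + 419*((42 − 228)*434 mod 449) = 228 + 419*96 = 40452.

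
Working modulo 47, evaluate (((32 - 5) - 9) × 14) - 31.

32 - 5 = 27
27 - 9 = 18
18 × 14 = 252 ≡ 17 (mod 47)
17 - 31 = -14 ≡ 33 (mod 47)

33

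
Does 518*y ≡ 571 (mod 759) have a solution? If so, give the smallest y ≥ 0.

gcd(518, 759) = 1, so a unique solution mod 759 exists.
518⁻¹ ≡ 485 (mod 759).
y ≡ 485*571 ≡ 659 (mod 759).

659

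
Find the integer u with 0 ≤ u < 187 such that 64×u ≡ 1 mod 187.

38

By the extended Euclidean algorithm:
187 = 2·64 + 59
64 = 1·59 + 5
59 = 11·5 + 4
5 = 1·4 + 1
4 = 4·1 + 0
gcd(64, 187) = 1, so the inverse exists.
Back-substitute for 1:
1 = 1·5 − 1·4
  = −1·59 + 12·5
  = 12·64 − 13·59
  = −13·187 + 38·64
So 64⁻¹ ≡ 38 (mod 187).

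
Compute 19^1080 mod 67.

24

1080 in binary is 10000111000, i.e. 1080 = 1024 + 32 + 16 + 8.
19^1 ≡ 19 (mod 67)
19^2 ≡ 19^2 = 361 ≡ 26 (mod 67)
19^4 ≡ 26^2 = 676 ≡ 6 (mod 67)
19^8 ≡ 6^2 = 36 (mod 67)
19^16 ≡ 36^2 = 1296 ≡ 23 (mod 67)
19^32 ≡ 23^2 = 529 ≡ 60 (mod 67)
19^64 ≡ 60^2 = 3600 ≡ 49 (mod 67)
19^128 ≡ 49^2 = 2401 ≡ 56 (mod 67)
19^256 ≡ 56^2 = 3136 ≡ 54 (mod 67)
19^512 ≡ 54^2 = 2916 ≡ 35 (mod 67)
19^1024 ≡ 35^2 = 1225 ≡ 19 (mod 67)
19^1080 = 19^1024 · 19^32 · 19^16 · 19^8 ≡ 19 · 60 · 23 · 36 (mod 67).
Accumulate the product:
19 · 60 = 1140 ≡ 1
1 · 23 = 23
23 · 36 = 828 ≡ 24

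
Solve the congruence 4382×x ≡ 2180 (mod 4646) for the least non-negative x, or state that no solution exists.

gcd(4382, 4646) = 2, and 2 | 2180, so solutions exist.
Divide through by 2: 2191×x ≡ 1090 (mod 2323).
2191⁻¹ ≡ 2235 (mod 2323).
x ≡ 2235×1090 ≡ 1646 (mod 2323).
The smallest non-negative solution is x = 1646.

1646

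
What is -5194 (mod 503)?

-5194 = -11×503 + 339, so -5194 ≡ 339 (mod 503).

339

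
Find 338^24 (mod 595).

1

24 in binary is 11000, i.e. 24 = 16 + 8.
338^1 ≡ 338 (mod 595)
338^2 ≡ 338^2 = 114244 ≡ 4 (mod 595)
338^4 ≡ 4^2 = 16 (mod 595)
338^8 ≡ 16^2 = 256 (mod 595)
338^16 ≡ 256^2 = 65536 ≡ 86 (mod 595)
338^24 = 338^16 · 338^8 ≡ 86 · 256 (mod 595).
86 · 256 = 22016 ≡ 1 (mod 595).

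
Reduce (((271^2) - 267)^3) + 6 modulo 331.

257

(271)^2 ≡ 290 (mod 331)
290 - 267 = 23
(23)^3 ≡ 251 (mod 331)
251 + 6 = 257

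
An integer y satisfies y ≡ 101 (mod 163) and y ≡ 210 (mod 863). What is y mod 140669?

89099

163⁻¹ mod 863: 163×773 ≡ 1 (mod 863), so 163⁻¹ ≡ 773.
y = 101 + 163×((210 − 101)×773 mod 863) = 101 + 163×546 = 89099.
Check: 89099 mod 163 = 101, 89099 mod 863 = 210. ✓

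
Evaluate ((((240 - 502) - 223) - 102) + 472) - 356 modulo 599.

240 - 502 = -262 ≡ 337 (mod 599)
337 - 223 = 114
114 - 102 = 12
12 + 472 = 484
484 - 356 = 128

128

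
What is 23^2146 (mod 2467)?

23^1 ≡ 23 (mod 2467)
23^2 ≡ 23^2 = 529 (mod 2467)
23^4 ≡ 529^2 = 279841 ≡ 1070 (mod 2467)
23^8 ≡ 1070^2 = 1144900 ≡ 212 (mod 2467)
23^16 ≡ 212^2 = 44944 ≡ 538 (mod 2467)
23^32 ≡ 538^2 = 289444 ≡ 805 (mod 2467)
23^64 ≡ 805^2 = 648025 ≡ 1671 (mod 2467)
23^128 ≡ 1671^2 = 2792241 ≡ 2064 (mod 2467)
23^256 ≡ 2064^2 = 4260096 ≡ 2054 (mod 2467)
23^512 ≡ 2054^2 = 4218916 ≡ 346 (mod 2467)
23^1024 ≡ 346^2 = 119716 ≡ 1300 (mod 2467)
23^2048 ≡ 1300^2 = 1690000 ≡ 105 (mod 2467)
23^2146 = 23^2048 · 23^64 · 23^32 · 23^2 ≡ 105 · 1671 · 805 · 529 (mod 2467).
Accumulate the product:
105 · 1671 = 175455 ≡ 298
298 · 805 = 239890 ≡ 591
591 · 529 = 312639 ≡ 1797

1797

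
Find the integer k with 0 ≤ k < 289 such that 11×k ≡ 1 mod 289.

184

Apply the Euclidean algorithm and back-substitute:
289 = 26×11 + 3
11 = 3×3 + 2
3 = 1×2 + 1
2 = 2×1 + 0
gcd(11, 289) = 1, so the inverse exists.
Bézout: 1 = 4×289 − 105×11.
So 11⁻¹ ≡ −105 ≡ 184 (mod 289).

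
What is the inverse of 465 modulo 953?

Apply the Euclidean algorithm and back-substitute:
953 = 2×465 + 23
465 = 20×23 + 5
23 = 4×5 + 3
5 = 1×3 + 2
3 = 1×2 + 1
2 = 2×1 + 0
gcd(465, 953) = 1, so the inverse exists.
Bézout: 1 = 182×953 − 373×465.
So 465⁻¹ ≡ −373 ≡ 580 (mod 953).

580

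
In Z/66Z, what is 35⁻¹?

By the extended Euclidean algorithm:
66 = 1·35 + 31
35 = 1·31 + 4
31 = 7·4 + 3
4 = 1·3 + 1
3 = 3·1 + 0
gcd(35, 66) = 1, so the inverse exists.
Bézout: 1 = −9·66 + 17·35.
So 35⁻¹ ≡ 17 (mod 66).

17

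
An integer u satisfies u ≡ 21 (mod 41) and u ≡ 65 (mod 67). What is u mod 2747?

41⁻¹ mod 67: 41×18 ≡ 1 (mod 67), so 41⁻¹ ≡ 18.
u = 21 + 41×((65 − 21)×18 mod 67) = 21 + 41×55 = 2276.
Check: 2276 mod 41 = 21, 2276 mod 67 = 65. ✓

2276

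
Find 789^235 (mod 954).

153

235 in binary is 11101011, i.e. 235 = 128 + 64 + 32 + 8 + 2 + 1.
789^1 ≡ 789 (mod 954)
789^2 ≡ 789^2 = 622521 ≡ 513 (mod 954)
789^4 ≡ 513^2 = 263169 ≡ 819 (mod 954)
789^8 ≡ 819^2 = 670761 ≡ 99 (mod 954)
789^16 ≡ 99^2 = 9801 ≡ 261 (mod 954)
789^32 ≡ 261^2 = 68121 ≡ 387 (mod 954)
789^64 ≡ 387^2 = 149769 ≡ 945 (mod 954)
789^128 ≡ 945^2 = 893025 ≡ 81 (mod 954)
789^235 = 789^128 × 789^64 × 789^32 × 789^8 × 789^2 × 789^1 ≡ 81 × 945 × 387 × 99 × 513 × 789 (mod 954).
Accumulate the product:
81 × 945 = 76545 ≡ 225
225 × 387 = 87075 ≡ 261
261 × 99 = 25839 ≡ 81
81 × 513 = 41553 ≡ 531
531 × 789 = 418959 ≡ 153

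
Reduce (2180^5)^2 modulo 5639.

(2180)^5 ≡ 89 (mod 5639)
(89)^2 ≡ 2282 (mod 5639)

2282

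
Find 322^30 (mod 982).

494

By square-and-multiply:
322^1 ≡ 322 (mod 982)
322^2 ≡ 322^2 = 103684 ≡ 574 (mod 982)
322^4 ≡ 574^2 = 329476 ≡ 506 (mod 982)
322^8 ≡ 506^2 = 256036 ≡ 716 (mod 982)
322^16 ≡ 716^2 = 512656 ≡ 52 (mod 982)
322^30 = 322^16 * 322^8 * 322^4 * 322^2 ≡ 52 * 716 * 506 * 574 (mod 982).
Accumulate the product:
52 * 716 = 37232 ≡ 898
898 * 506 = 454388 ≡ 704
704 * 574 = 404096 ≡ 494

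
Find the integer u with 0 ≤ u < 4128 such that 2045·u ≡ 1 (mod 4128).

2933

By the extended Euclidean algorithm:
4128 = 2·2045 + 38
2045 = 53·38 + 31
38 = 1·31 + 7
31 = 4·7 + 3
7 = 2·3 + 1
3 = 3·1 + 0
gcd(2045, 4128) = 1, so the inverse exists.
Bézout: 1 = 592·4128 − 1195·2045.
So 2045⁻¹ ≡ −1195 ≡ 2933 (mod 4128).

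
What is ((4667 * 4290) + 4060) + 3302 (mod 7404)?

4667 * 4290 = 20021430 ≡ 1014 (mod 7404)
1014 + 4060 = 5074
5074 + 3302 = 8376 ≡ 972 (mod 7404)

972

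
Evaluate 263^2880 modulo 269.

2880 in binary is 101101000000, i.e. 2880 = 2048 + 512 + 256 + 64.
263^1 ≡ 263 (mod 269)
263^2 ≡ 263^2 = 69169 ≡ 36 (mod 269)
263^4 ≡ 36^2 = 1296 ≡ 220 (mod 269)
263^8 ≡ 220^2 = 48400 ≡ 249 (mod 269)
263^16 ≡ 249^2 = 62001 ≡ 131 (mod 269)
263^32 ≡ 131^2 = 17161 ≡ 214 (mod 269)
263^64 ≡ 214^2 = 45796 ≡ 66 (mod 269)
263^128 ≡ 66^2 = 4356 ≡ 52 (mod 269)
263^256 ≡ 52^2 = 2704 ≡ 14 (mod 269)
263^512 ≡ 14^2 = 196 (mod 269)
263^1024 ≡ 196^2 = 38416 ≡ 218 (mod 269)
263^2048 ≡ 218^2 = 47524 ≡ 180 (mod 269)
263^2880 = 263^2048 * 263^512 * 263^256 * 263^64 ≡ 180 * 196 * 14 * 66 (mod 269).
Accumulate the product:
180 * 196 = 35280 ≡ 41
41 * 14 = 574 ≡ 36
36 * 66 = 2376 ≡ 224

224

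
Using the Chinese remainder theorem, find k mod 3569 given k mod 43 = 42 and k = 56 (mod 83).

1633

43⁻¹ mod 83: 43×56 ≡ 1 (mod 83), so 43⁻¹ ≡ 56.
k = 42 + 43×((56 − 42)×56 mod 83) = 42 + 43×37 = 1633.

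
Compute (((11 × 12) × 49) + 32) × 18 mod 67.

11 × 12 = 132 ≡ 65 (mod 67)
65 × 49 = 3185 ≡ 36 (mod 67)
36 + 32 = 68 ≡ 1 (mod 67)
1 × 18 = 18

18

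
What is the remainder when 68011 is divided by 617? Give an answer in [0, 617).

68011 = 110·617 + 141, so 68011 ≡ 141 (mod 617).

141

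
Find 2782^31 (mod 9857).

5519

31 in binary is 11111, i.e. 31 = 16 + 8 + 4 + 2 + 1.
2782^1 ≡ 2782 (mod 9857)
2782^2 ≡ 2782^2 = 7739524 ≡ 1779 (mod 9857)
2782^4 ≡ 1779^2 = 3164841 ≡ 744 (mod 9857)
2782^8 ≡ 744^2 = 553536 ≡ 1544 (mod 9857)
2782^16 ≡ 1544^2 = 2383936 ≡ 8399 (mod 9857)
2782^31 = 2782^16 * 2782^8 * 2782^4 * 2782^2 * 2782^1 ≡ 8399 * 1544 * 744 * 1779 * 2782 (mod 9857).
Accumulate the product:
8399 * 1544 = 12968056 ≡ 6101
6101 * 744 = 4539144 ≡ 4924
4924 * 1779 = 8759796 ≡ 6780
6780 * 2782 = 18861960 ≡ 5519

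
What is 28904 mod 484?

28904 = 59×484 + 348, so 28904 ≡ 348 (mod 484).

348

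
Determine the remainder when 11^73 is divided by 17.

6

Compute successive squares:
73 in binary is 1001001, i.e. 73 = 64 + 8 + 1.
11^1 ≡ 11 (mod 17)
11^2 ≡ 11^2 = 121 ≡ 2 (mod 17)
11^4 ≡ 2^2 = 4 (mod 17)
11^8 ≡ 4^2 = 16 (mod 17)
11^16 ≡ 16^2 = 256 ≡ 1 (mod 17)
11^32 ≡ 1^2 = 1 (mod 17)
11^64 ≡ 1^2 = 1 (mod 17)
11^73 = 11^64 × 11^8 × 11^1 ≡ 1 × 16 × 11 (mod 17).
Accumulate the product:
1 × 16 = 16
16 × 11 = 176 ≡ 6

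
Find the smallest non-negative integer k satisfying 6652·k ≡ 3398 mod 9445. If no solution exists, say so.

gcd(6652, 9445) = 1, so a unique solution mod 9445 exists.
6652⁻¹ ≡ 6973 (mod 9445).
k ≡ 6973·3398 ≡ 6194 (mod 9445).

6194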